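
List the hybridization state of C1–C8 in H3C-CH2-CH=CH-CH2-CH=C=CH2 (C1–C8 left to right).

C1: 4 σ bonds; 4 regions of electron density → sp3.
C2 — 4 σ bonds. Steric number 4, so sp3.
C3 has 3 σ bonds, plus one π bond: steric number 3 → sp2.
C4 is sp2: 3 σ bonds, plus one π bond, 3 electron-density regions.
C5 carries 4 σ bonds, giving a steric number of 4, so it is sp3.
C6 is sp2: 3 σ bonds, plus one π bond, 3 electron-density regions.
C7: 2 σ bonds, plus two π bonds — 2 electron domains, sp.
C8 has 3 σ bonds, plus one π bond: steric number 3 → sp2.

C1 sp3, C2 sp3, C3 sp2, C4 sp2, C5 sp3, C6 sp2, C7 sp, C8 sp2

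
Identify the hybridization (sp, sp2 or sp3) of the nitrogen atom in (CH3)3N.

sp³

The nitrogen atom (3 σ bonds and 1 lone pair) has steric number 4: sp3.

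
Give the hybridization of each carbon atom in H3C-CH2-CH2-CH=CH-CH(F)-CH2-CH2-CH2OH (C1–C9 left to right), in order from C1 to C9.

C1 is sp3: 4 σ bonds, 4 electron-density regions.
C2 — 4 σ bonds. Steric number 4, so sp3.
C3: 4 σ bonds; 4 regions of electron density → sp3.
C4 — 3 σ bonds, plus one π bond. Steric number 3, so sp2.
C5: 3 σ bonds, plus one π bond — 3 electron domains, sp2.
C6: 4 σ bonds; 4 regions of electron density → sp3.
C7 has 4 σ bonds: steric number 4 → sp3.
C8: 4 σ bonds — 4 electron domains, sp3.
C9 carries 4 σ bonds, giving a steric number of 4, so it is sp3.

C1 sp3, C2 sp3, C3 sp3, C4 sp2, C5 sp2, C6 sp3, C7 sp3, C8 sp3, C9 sp3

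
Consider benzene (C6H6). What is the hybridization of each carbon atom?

sp2

Every ring carbon has three σ bonds and contributes one p electron to the aromatic π system.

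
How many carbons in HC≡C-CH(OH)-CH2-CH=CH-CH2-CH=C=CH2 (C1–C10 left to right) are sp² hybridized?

C1: sp
C2: sp
C3: sp3
C4: sp3
C5: sp2 ✓
C6: sp2 ✓
C7: sp3
C8: sp2 ✓
C9: sp
C10: sp2 ✓
C5, C6, C8, C10 → 4 sp2 carbons.

4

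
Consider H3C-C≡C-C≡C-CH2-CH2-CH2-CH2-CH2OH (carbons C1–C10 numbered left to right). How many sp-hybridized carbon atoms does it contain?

4

C1: sp3
C2: sp ✓
C3: sp ✓
C4: sp ✓
C5: sp ✓
C6: sp3
C7: sp3
C8: sp3
C9: sp3
C10: sp3
C2, C3, C4, C5 → 4 sp carbons.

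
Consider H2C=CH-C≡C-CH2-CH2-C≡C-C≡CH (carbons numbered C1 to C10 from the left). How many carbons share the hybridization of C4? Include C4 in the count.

6

C4 is sp (two π bonds).
C1: sp2
C2: sp2
C3: sp ✓
C4: sp ✓
C5: sp3
C6: sp3
C7: sp ✓
C8: sp ✓
C9: sp ✓
C10: sp ✓
6 carbons are sp.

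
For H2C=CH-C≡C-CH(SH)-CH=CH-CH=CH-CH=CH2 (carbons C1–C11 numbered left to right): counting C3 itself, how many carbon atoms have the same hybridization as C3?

C3 is sp (two π bonds).
C1: sp2
C2: sp2
C3: sp ✓
C4: sp ✓
C5: sp3
C6: sp2
C7: sp2
C8: sp2
C9: sp2
C10: sp2
C11: sp2
2 carbons are sp.

2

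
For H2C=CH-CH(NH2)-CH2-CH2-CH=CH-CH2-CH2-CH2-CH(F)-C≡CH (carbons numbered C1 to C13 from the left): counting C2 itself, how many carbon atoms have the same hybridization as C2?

4

C2 is sp2 (one π bond).
C1: sp2 ✓
C2: sp2 ✓
C3: sp3
C4: sp3
C5: sp3
C6: sp2 ✓
C7: sp2 ✓
C8: sp3
C9: sp3
C10: sp3
C11: sp3
C12: sp
C13: sp
4 carbons are sp2.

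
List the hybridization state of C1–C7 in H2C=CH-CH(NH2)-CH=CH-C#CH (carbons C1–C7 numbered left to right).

C1 sp2, C2 sp2, C3 sp3, C4 sp2, C5 sp2, C6 sp, C7 sp

C1 has 3 σ bonds, plus one π bond: steric number 3 → sp2.
C2 is sp2: 3 σ bonds, plus one π bond, 3 electron-density regions.
C3 is sp3: 4 σ bonds, 4 electron-density regions.
C4 has 3 σ bonds, plus one π bond: steric number 3 → sp2.
C5: 3 σ bonds, plus one π bond — 3 electron domains, sp2.
C6 carries 2 σ bonds, plus two π bonds, giving a steric number of 2, so it is sp.
C7 is sp: 2 σ bonds, plus two π bonds, 2 electron-density regions.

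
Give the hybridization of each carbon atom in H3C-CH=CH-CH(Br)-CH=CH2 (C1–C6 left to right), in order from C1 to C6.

C1 sp3, C2 sp2, C3 sp2, C4 sp3, C5 sp2, C6 sp2

C1 has 4 σ bonds: steric number 4 → sp3.
C2 — 3 σ bonds, plus one π bond. Steric number 3, so sp2.
C3 is sp2: 3 σ bonds, plus one π bond, 3 electron-density regions.
C4 has 4 σ bonds: steric number 4 → sp3.
C5: 3 σ bonds, plus one π bond; 3 regions of electron density → sp2.
C6: 3 σ bonds, plus one π bond; 3 regions of electron density → sp2.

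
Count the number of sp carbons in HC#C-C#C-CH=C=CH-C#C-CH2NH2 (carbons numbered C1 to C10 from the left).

7

C1: sp ✓
C2: sp ✓
C3: sp ✓
C4: sp ✓
C5: sp2
C6: sp ✓
C7: sp2
C8: sp ✓
C9: sp ✓
C10: sp3
C1, C2, C3, C4, C6, C8, C9 → 7 sp carbons.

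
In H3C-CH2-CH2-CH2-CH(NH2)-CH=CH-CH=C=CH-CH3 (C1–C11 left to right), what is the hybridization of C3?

sp^3

C3 — 4 σ bonds. Steric number 4, so sp3.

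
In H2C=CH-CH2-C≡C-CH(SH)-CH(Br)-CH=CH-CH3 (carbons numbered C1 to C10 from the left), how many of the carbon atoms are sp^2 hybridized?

4

C1: sp2 ✓
C2: sp2 ✓
C3: sp3
C4: sp
C5: sp
C6: sp3
C7: sp3
C8: sp2 ✓
C9: sp2 ✓
C10: sp3
C1, C2, C8, C9 → 4 sp2 carbons.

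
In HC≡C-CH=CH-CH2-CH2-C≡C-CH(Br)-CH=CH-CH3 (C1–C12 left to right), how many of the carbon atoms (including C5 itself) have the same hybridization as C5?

4

C5 is sp3 (only σ bonds).
C1: sp
C2: sp
C3: sp2
C4: sp2
C5: sp3 ✓
C6: sp3 ✓
C7: sp
C8: sp
C9: sp3 ✓
C10: sp2
C11: sp2
C12: sp3 ✓
4 carbons are sp3.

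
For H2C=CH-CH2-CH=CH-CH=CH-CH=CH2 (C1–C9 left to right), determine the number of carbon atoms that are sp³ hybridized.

1

C1: sp2
C2: sp2
C3: sp3 ✓
C4: sp2
C5: sp2
C6: sp2
C7: sp2
C8: sp2
C9: sp2
C3 → 1 sp3 carbon.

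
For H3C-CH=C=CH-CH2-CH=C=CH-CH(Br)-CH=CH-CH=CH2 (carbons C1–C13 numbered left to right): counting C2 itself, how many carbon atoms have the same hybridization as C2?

8

C2 is sp2 (one π bond).
C1: sp3
C2: sp2 ✓
C3: sp
C4: sp2 ✓
C5: sp3
C6: sp2 ✓
C7: sp
C8: sp2 ✓
C9: sp3
C10: sp2 ✓
C11: sp2 ✓
C12: sp2 ✓
C13: sp2 ✓
8 carbons are sp2.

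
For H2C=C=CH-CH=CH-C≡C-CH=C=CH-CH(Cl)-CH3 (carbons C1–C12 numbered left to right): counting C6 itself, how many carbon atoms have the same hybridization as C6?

4

C6 is sp (two π bonds).
C1: sp2
C2: sp ✓
C3: sp2
C4: sp2
C5: sp2
C6: sp ✓
C7: sp ✓
C8: sp2
C9: sp ✓
C10: sp2
C11: sp3
C12: sp3
4 carbons are sp.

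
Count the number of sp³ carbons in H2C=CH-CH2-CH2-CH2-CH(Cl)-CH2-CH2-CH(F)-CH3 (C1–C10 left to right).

8

C1: sp2
C2: sp2
C3: sp3 ✓
C4: sp3 ✓
C5: sp3 ✓
C6: sp3 ✓
C7: sp3 ✓
C8: sp3 ✓
C9: sp3 ✓
C10: sp3 ✓
C3, C4, C5, C6, C7, C8, C9, C10 → 8 sp3 carbons.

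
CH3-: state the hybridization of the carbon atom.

sp^3

Three σ bonds + one lone pair = steric number 4 → sp3, pyramidal.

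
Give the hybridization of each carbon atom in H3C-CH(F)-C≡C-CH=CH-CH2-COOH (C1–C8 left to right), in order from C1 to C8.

C1 sp3, C2 sp3, C3 sp, C4 sp, C5 sp2, C6 sp2, C7 sp3, C8 sp2

C1 — 4 σ bonds. Steric number 4, so sp3.
C2 — 4 σ bonds. Steric number 4, so sp3.
C3 has 2 σ bonds, plus two π bonds: steric number 2 → sp.
C4 is sp: 2 σ bonds, plus two π bonds, 2 electron-density regions.
C5 is sp2: 3 σ bonds, plus one π bond, 3 electron-density regions.
C6 has 3 σ bonds, plus one π bond: steric number 3 → sp2.
C7: 4 σ bonds — 4 electron domains, sp3.
C8 — 3 σ bonds, plus one π bond. Steric number 3, so sp2.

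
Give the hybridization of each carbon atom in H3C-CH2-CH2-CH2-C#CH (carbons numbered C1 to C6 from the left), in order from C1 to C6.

C1 has 4 σ bonds: steric number 4 → sp3.
C2 has 4 σ bonds: steric number 4 → sp3.
C3 is sp3: 4 σ bonds, 4 electron-density regions.
C4 has 4 σ bonds: steric number 4 → sp3.
C5: 2 σ bonds, plus two π bonds — 2 electron domains, sp.
C6: 2 σ bonds, plus two π bonds — 2 electron domains, sp.

C1 sp3, C2 sp3, C3 sp3, C4 sp3, C5 sp, C6 sp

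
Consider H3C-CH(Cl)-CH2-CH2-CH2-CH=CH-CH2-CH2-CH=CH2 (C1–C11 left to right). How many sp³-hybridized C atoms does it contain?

C1: sp3 ✓
C2: sp3 ✓
C3: sp3 ✓
C4: sp3 ✓
C5: sp3 ✓
C6: sp2
C7: sp2
C8: sp3 ✓
C9: sp3 ✓
C10: sp2
C11: sp2
C1, C2, C3, C4, C5, C8, C9 → 7 sp3 carbons.

7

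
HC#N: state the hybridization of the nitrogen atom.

The nitrogen atom: 1 σ bond and 1 lone pair, plus two π bonds — 2 electron domains, sp.

sp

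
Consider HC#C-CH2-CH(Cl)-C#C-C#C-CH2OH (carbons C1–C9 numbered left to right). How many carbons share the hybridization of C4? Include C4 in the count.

C4 is sp3 (only σ bonds).
C1: sp
C2: sp
C3: sp3 ✓
C4: sp3 ✓
C5: sp
C6: sp
C7: sp
C8: sp
C9: sp3 ✓
3 carbons are sp3.

3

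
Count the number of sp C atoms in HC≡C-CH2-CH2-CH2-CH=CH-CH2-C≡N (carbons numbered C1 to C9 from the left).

3

C1: sp ✓
C2: sp ✓
C3: sp3
C4: sp3
C5: sp3
C6: sp2
C7: sp2
C8: sp3
C9: sp ✓
C1, C2, C9 → 3 sp carbons.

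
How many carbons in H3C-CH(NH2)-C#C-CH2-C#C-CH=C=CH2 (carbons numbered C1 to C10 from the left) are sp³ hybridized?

C1: sp3 ✓
C2: sp3 ✓
C3: sp
C4: sp
C5: sp3 ✓
C6: sp
C7: sp
C8: sp2
C9: sp
C10: sp2
C1, C2, C5 → 3 sp3 carbons.

3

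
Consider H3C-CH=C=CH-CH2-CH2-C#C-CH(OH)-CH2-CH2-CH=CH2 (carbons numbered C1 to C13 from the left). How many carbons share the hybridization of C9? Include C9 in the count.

C9 is sp3 (only σ bonds).
C1: sp3 ✓
C2: sp2
C3: sp
C4: sp2
C5: sp3 ✓
C6: sp3 ✓
C7: sp
C8: sp
C9: sp3 ✓
C10: sp3 ✓
C11: sp3 ✓
C12: sp2
C13: sp2
6 carbons are sp3.

6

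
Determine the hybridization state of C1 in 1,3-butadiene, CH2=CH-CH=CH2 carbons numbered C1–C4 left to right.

C1: 3 σ bonds, plus one π bond; 3 regions of electron density → sp2.

sp2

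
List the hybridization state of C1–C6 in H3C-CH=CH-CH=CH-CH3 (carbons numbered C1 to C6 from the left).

C1 — 4 σ bonds. Steric number 4, so sp3.
C2: 3 σ bonds, plus one π bond; 3 regions of electron density → sp2.
C3 has 3 σ bonds, plus one π bond: steric number 3 → sp2.
C4: 3 σ bonds, plus one π bond — 3 electron domains, sp2.
C5 (3 σ bonds, plus one π bond) has steric number 3: sp2.
C6: 4 σ bonds — 4 electron domains, sp3.

C1 sp3, C2 sp2, C3 sp2, C4 sp2, C5 sp2, C6 sp3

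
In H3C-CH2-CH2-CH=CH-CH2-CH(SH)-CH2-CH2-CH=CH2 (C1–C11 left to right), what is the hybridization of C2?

C2: 4 σ bonds; 4 regions of electron density → sp3.

sp³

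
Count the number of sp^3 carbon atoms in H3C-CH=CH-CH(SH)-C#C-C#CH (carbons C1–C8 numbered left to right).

2

C1: sp3 ✓
C2: sp2
C3: sp2
C4: sp3 ✓
C5: sp
C6: sp
C7: sp
C8: sp
C1, C4 → 2 sp3 carbons.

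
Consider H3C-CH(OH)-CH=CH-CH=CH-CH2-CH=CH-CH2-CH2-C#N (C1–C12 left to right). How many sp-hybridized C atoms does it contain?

C1: sp3
C2: sp3
C3: sp2
C4: sp2
C5: sp2
C6: sp2
C7: sp3
C8: sp2
C9: sp2
C10: sp3
C11: sp3
C12: sp ✓
C12 → 1 sp carbon.

1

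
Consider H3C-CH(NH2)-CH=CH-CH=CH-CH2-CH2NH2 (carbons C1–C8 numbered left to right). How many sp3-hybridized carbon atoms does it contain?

4

C1: sp3 ✓
C2: sp3 ✓
C3: sp2
C4: sp2
C5: sp2
C6: sp2
C7: sp3 ✓
C8: sp3 ✓
C1, C2, C7, C8 → 4 sp3 carbons.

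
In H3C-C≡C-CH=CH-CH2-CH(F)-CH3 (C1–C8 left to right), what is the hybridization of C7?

sp^3

C7 carries 4 σ bonds, giving a steric number of 4, so it is sp3.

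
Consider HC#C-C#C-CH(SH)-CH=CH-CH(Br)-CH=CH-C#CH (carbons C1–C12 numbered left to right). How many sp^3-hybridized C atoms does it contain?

2

C1: sp
C2: sp
C3: sp
C4: sp
C5: sp3 ✓
C6: sp2
C7: sp2
C8: sp3 ✓
C9: sp2
C10: sp2
C11: sp
C12: sp
C5, C8 → 2 sp3 carbons.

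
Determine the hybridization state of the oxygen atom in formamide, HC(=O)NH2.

The oxygen atom is sp2: 1 σ bond and 2 lone pairs, plus one π bond, 3 electron-density regions.

sp²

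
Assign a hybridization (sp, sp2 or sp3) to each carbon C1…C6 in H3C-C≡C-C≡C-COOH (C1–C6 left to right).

C1 sp3, C2 sp, C3 sp, C4 sp, C5 sp, C6 sp2

C1 carries 4 σ bonds, giving a steric number of 4, so it is sp3.
C2 carries 2 σ bonds, plus two π bonds, giving a steric number of 2, so it is sp.
C3: 2 σ bonds, plus two π bonds; 2 regions of electron density → sp.
C4 carries 2 σ bonds, plus two π bonds, giving a steric number of 2, so it is sp.
C5 carries 2 σ bonds, plus two π bonds, giving a steric number of 2, so it is sp.
C6: 3 σ bonds, plus one π bond — 3 electron domains, sp2.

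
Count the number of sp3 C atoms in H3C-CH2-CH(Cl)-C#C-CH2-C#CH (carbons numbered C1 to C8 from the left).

4

C1: sp3 ✓
C2: sp3 ✓
C3: sp3 ✓
C4: sp
C5: sp
C6: sp3 ✓
C7: sp
C8: sp
C1, C2, C3, C6 → 4 sp3 carbons.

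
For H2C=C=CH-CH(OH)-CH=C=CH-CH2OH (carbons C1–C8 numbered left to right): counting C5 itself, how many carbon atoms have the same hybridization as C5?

4

C5 is sp2 (one π bond).
C1: sp2 ✓
C2: sp
C3: sp2 ✓
C4: sp3
C5: sp2 ✓
C6: sp
C7: sp2 ✓
C8: sp3
4 carbons are sp2.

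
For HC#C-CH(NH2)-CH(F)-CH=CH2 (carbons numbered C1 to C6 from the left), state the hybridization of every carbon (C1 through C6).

C1 sp, C2 sp, C3 sp3, C4 sp3, C5 sp2, C6 sp2

C1: 2 σ bonds, plus two π bonds — 2 electron domains, sp.
C2 has 2 σ bonds, plus two π bonds: steric number 2 → sp.
C3 is sp3: 4 σ bonds, 4 electron-density regions.
C4 has 4 σ bonds: steric number 4 → sp3.
C5 has 3 σ bonds, plus one π bond: steric number 3 → sp2.
C6 carries 3 σ bonds, plus one π bond, giving a steric number of 3, so it is sp2.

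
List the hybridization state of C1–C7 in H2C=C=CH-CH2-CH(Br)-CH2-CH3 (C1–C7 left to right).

C1 sp2, C2 sp, C3 sp2, C4 sp3, C5 sp3, C6 sp3, C7 sp3

C1: 3 σ bonds, plus one π bond; 3 regions of electron density → sp2.
C2 has 2 σ bonds, plus two π bonds: steric number 2 → sp.
C3: 3 σ bonds, plus one π bond; 3 regions of electron density → sp2.
C4 has 4 σ bonds: steric number 4 → sp3.
C5 carries 4 σ bonds, giving a steric number of 4, so it is sp3.
C6 is sp3: 4 σ bonds, 4 electron-density regions.
C7 carries 4 σ bonds, giving a steric number of 4, so it is sp3.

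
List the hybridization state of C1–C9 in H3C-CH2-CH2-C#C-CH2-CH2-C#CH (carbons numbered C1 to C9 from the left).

C1 sp3, C2 sp3, C3 sp3, C4 sp, C5 sp, C6 sp3, C7 sp3, C8 sp, C9 sp

C1: 4 σ bonds; 4 regions of electron density → sp3.
C2 carries 4 σ bonds, giving a steric number of 4, so it is sp3.
C3: 4 σ bonds — 4 electron domains, sp3.
C4: 2 σ bonds, plus two π bonds — 2 electron domains, sp.
C5: 2 σ bonds, plus two π bonds; 2 regions of electron density → sp.
C6 carries 4 σ bonds, giving a steric number of 4, so it is sp3.
C7 carries 4 σ bonds, giving a steric number of 4, so it is sp3.
C8 is sp: 2 σ bonds, plus two π bonds, 2 electron-density regions.
C9: 2 σ bonds, plus two π bonds; 2 regions of electron density → sp.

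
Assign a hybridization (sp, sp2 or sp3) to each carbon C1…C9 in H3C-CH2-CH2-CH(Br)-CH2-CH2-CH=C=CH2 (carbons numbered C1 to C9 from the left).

C1 carries 4 σ bonds, giving a steric number of 4, so it is sp3.
C2: 4 σ bonds — 4 electron domains, sp3.
C3: 4 σ bonds; 4 regions of electron density → sp3.
C4: 4 σ bonds — 4 electron domains, sp3.
C5 carries 4 σ bonds, giving a steric number of 4, so it is sp3.
C6 — 4 σ bonds. Steric number 4, so sp3.
C7 has 3 σ bonds, plus one π bond: steric number 3 → sp2.
C8 — 2 σ bonds, plus two π bonds. Steric number 2, so sp.
C9: 3 σ bonds, plus one π bond; 3 regions of electron density → sp2.

C1 sp3, C2 sp3, C3 sp3, C4 sp3, C5 sp3, C6 sp3, C7 sp2, C8 sp, C9 sp2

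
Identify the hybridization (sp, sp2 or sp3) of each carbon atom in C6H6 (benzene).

Every ring carbon has three σ bonds and contributes one p electron to the aromatic π system.

sp^2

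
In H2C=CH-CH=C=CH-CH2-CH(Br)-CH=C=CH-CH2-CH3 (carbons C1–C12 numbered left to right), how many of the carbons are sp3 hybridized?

4

C1: sp2
C2: sp2
C3: sp2
C4: sp
C5: sp2
C6: sp3 ✓
C7: sp3 ✓
C8: sp2
C9: sp
C10: sp2
C11: sp3 ✓
C12: sp3 ✓
C6, C7, C11, C12 → 4 sp3 carbons.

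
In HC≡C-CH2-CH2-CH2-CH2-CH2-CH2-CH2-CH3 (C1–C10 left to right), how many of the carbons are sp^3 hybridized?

C1: sp
C2: sp
C3: sp3 ✓
C4: sp3 ✓
C5: sp3 ✓
C6: sp3 ✓
C7: sp3 ✓
C8: sp3 ✓
C9: sp3 ✓
C10: sp3 ✓
C3, C4, C5, C6, C7, C8, C9, C10 → 8 sp3 carbons.

8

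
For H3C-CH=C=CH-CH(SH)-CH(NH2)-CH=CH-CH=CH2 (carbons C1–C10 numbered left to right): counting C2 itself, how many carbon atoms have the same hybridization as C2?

6

C2 is sp2 (one π bond).
C1: sp3
C2: sp2 ✓
C3: sp
C4: sp2 ✓
C5: sp3
C6: sp3
C7: sp2 ✓
C8: sp2 ✓
C9: sp2 ✓
C10: sp2 ✓
6 carbons are sp2.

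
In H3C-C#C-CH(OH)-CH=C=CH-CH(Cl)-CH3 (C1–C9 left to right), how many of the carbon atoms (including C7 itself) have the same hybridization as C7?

2

C7 is sp2 (one π bond).
C1: sp3
C2: sp
C3: sp
C4: sp3
C5: sp2 ✓
C6: sp
C7: sp2 ✓
C8: sp3
C9: sp3
2 carbons are sp2.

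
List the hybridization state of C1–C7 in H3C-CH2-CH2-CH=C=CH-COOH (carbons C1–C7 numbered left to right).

C1 sp3, C2 sp3, C3 sp3, C4 sp2, C5 sp, C6 sp2, C7 sp2

C1 has 4 σ bonds: steric number 4 → sp3.
C2: 4 σ bonds; 4 regions of electron density → sp3.
C3 carries 4 σ bonds, giving a steric number of 4, so it is sp3.
C4: 3 σ bonds, plus one π bond — 3 electron domains, sp2.
C5 — 2 σ bonds, plus two π bonds. Steric number 2, so sp.
C6 is sp2: 3 σ bonds, plus one π bond, 3 electron-density regions.
C7 has 3 σ bonds, plus one π bond: steric number 3 → sp2.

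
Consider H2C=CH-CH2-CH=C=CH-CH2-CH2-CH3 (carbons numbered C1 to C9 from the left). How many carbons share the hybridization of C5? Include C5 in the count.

C5 is sp (two π bonds).
C1: sp2
C2: sp2
C3: sp3
C4: sp2
C5: sp ✓
C6: sp2
C7: sp3
C8: sp3
C9: sp3
1 carbon is sp.

1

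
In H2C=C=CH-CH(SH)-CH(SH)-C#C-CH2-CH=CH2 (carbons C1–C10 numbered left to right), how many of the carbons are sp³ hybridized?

C1: sp2
C2: sp
C3: sp2
C4: sp3 ✓
C5: sp3 ✓
C6: sp
C7: sp
C8: sp3 ✓
C9: sp2
C10: sp2
C4, C5, C8 → 3 sp3 carbons.

3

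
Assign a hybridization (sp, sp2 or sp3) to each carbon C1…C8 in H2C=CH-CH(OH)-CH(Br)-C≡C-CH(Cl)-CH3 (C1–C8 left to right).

C1 sp2, C2 sp2, C3 sp3, C4 sp3, C5 sp, C6 sp, C7 sp3, C8 sp3

C1 is sp2: 3 σ bonds, plus one π bond, 3 electron-density regions.
C2: 3 σ bonds, plus one π bond; 3 regions of electron density → sp2.
C3 has 4 σ bonds: steric number 4 → sp3.
C4 (4 σ bonds) has steric number 4: sp3.
C5 carries 2 σ bonds, plus two π bonds, giving a steric number of 2, so it is sp.
C6 has 2 σ bonds, plus two π bonds: steric number 2 → sp.
C7 (4 σ bonds) has steric number 4: sp3.
C8 (4 σ bonds) has steric number 4: sp3.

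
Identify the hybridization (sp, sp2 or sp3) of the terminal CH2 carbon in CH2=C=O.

The terminal CH2 carbon carries 3 σ bonds, plus one π bond, giving a steric number of 3, so it is sp2.

sp²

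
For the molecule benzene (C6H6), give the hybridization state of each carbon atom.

sp^2

Every ring carbon has three σ bonds and contributes one p electron to the aromatic π system.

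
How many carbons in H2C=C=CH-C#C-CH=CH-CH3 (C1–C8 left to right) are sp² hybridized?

4

C1: sp2 ✓
C2: sp
C3: sp2 ✓
C4: sp
C5: sp
C6: sp2 ✓
C7: sp2 ✓
C8: sp3
C1, C3, C6, C7 → 4 sp2 carbons.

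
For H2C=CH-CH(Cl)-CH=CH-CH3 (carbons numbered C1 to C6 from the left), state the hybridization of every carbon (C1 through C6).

C1 sp2, C2 sp2, C3 sp3, C4 sp2, C5 sp2, C6 sp3

C1 is sp2: 3 σ bonds, plus one π bond, 3 electron-density regions.
C2 is sp2: 3 σ bonds, plus one π bond, 3 electron-density regions.
C3: 4 σ bonds; 4 regions of electron density → sp3.
C4 is sp2: 3 σ bonds, plus one π bond, 3 electron-density regions.
C5 has 3 σ bonds, plus one π bond: steric number 3 → sp2.
C6: 4 σ bonds — 4 electron domains, sp3.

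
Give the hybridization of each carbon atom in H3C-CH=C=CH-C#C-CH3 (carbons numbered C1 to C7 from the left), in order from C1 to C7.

C1 sp3, C2 sp2, C3 sp, C4 sp2, C5 sp, C6 sp, C7 sp3

C1: 4 σ bonds — 4 electron domains, sp3.
C2 — 3 σ bonds, plus one π bond. Steric number 3, so sp2.
C3 (2 σ bonds, plus two π bonds) has steric number 2: sp.
C4 (3 σ bonds, plus one π bond) has steric number 3: sp2.
C5 (2 σ bonds, plus two π bonds) has steric number 2: sp.
C6: 2 σ bonds, plus two π bonds — 2 electron domains, sp.
C7 (4 σ bonds) has steric number 4: sp3.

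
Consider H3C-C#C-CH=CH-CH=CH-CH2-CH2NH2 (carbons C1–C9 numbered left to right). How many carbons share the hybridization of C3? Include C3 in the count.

C3 is sp (two π bonds).
C1: sp3
C2: sp ✓
C3: sp ✓
C4: sp2
C5: sp2
C6: sp2
C7: sp2
C8: sp3
C9: sp3
2 carbons are sp.

2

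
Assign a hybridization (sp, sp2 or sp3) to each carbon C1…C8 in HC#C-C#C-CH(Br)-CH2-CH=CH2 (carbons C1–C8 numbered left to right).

C1 — 2 σ bonds, plus two π bonds. Steric number 2, so sp.
C2 — 2 σ bonds, plus two π bonds. Steric number 2, so sp.
C3 (2 σ bonds, plus two π bonds) has steric number 2: sp.
C4 (2 σ bonds, plus two π bonds) has steric number 2: sp.
C5 — 4 σ bonds. Steric number 4, so sp3.
C6 carries 4 σ bonds, giving a steric number of 4, so it is sp3.
C7: 3 σ bonds, plus one π bond — 3 electron domains, sp2.
C8 has 3 σ bonds, plus one π bond: steric number 3 → sp2.

C1 sp, C2 sp, C3 sp, C4 sp, C5 sp3, C6 sp3, C7 sp2, C8 sp2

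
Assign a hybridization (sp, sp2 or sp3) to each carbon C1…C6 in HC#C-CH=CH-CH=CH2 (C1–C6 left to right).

C1 sp, C2 sp, C3 sp2, C4 sp2, C5 sp2, C6 sp2

C1: 2 σ bonds, plus two π bonds — 2 electron domains, sp.
C2 is sp: 2 σ bonds, plus two π bonds, 2 electron-density regions.
C3 has 3 σ bonds, plus one π bond: steric number 3 → sp2.
C4 carries 3 σ bonds, plus one π bond, giving a steric number of 3, so it is sp2.
C5: 3 σ bonds, plus one π bond; 3 regions of electron density → sp2.
C6: 3 σ bonds, plus one π bond — 3 electron domains, sp2.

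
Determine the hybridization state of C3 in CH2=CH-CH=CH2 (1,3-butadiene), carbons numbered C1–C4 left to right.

C3 has 3 σ bonds, plus one π bond: steric number 3 → sp2.

sp2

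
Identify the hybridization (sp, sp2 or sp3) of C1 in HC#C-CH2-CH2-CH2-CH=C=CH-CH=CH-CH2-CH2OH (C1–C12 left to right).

sp

C1 (2 σ bonds, plus two π bonds) has steric number 2: sp.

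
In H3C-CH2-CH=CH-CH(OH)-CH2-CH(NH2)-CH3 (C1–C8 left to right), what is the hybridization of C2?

C2: 4 σ bonds — 4 electron domains, sp3.

sp³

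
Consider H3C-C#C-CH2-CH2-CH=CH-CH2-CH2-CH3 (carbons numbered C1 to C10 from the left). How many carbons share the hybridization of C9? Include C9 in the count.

C9 is sp3 (only σ bonds).
C1: sp3 ✓
C2: sp
C3: sp
C4: sp3 ✓
C5: sp3 ✓
C6: sp2
C7: sp2
C8: sp3 ✓
C9: sp3 ✓
C10: sp3 ✓
6 carbons are sp3.

6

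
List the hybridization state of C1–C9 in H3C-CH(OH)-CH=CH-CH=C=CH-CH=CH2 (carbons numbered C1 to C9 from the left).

C1 sp3, C2 sp3, C3 sp2, C4 sp2, C5 sp2, C6 sp, C7 sp2, C8 sp2, C9 sp2

C1: 4 σ bonds — 4 electron domains, sp3.
C2 carries 4 σ bonds, giving a steric number of 4, so it is sp3.
C3 carries 3 σ bonds, plus one π bond, giving a steric number of 3, so it is sp2.
C4: 3 σ bonds, plus one π bond; 3 regions of electron density → sp2.
C5 (3 σ bonds, plus one π bond) has steric number 3: sp2.
C6: 2 σ bonds, plus two π bonds — 2 electron domains, sp.
C7 (3 σ bonds, plus one π bond) has steric number 3: sp2.
C8: 3 σ bonds, plus one π bond; 3 regions of electron density → sp2.
C9 has 3 σ bonds, plus one π bond: steric number 3 → sp2.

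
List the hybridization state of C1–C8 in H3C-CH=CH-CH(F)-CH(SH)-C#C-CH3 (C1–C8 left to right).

C1: 4 σ bonds; 4 regions of electron density → sp3.
C2 carries 3 σ bonds, plus one π bond, giving a steric number of 3, so it is sp2.
C3: 3 σ bonds, plus one π bond; 3 regions of electron density → sp2.
C4: 4 σ bonds — 4 electron domains, sp3.
C5: 4 σ bonds; 4 regions of electron density → sp3.
C6 is sp: 2 σ bonds, plus two π bonds, 2 electron-density regions.
C7 (2 σ bonds, plus two π bonds) has steric number 2: sp.
C8 (4 σ bonds) has steric number 4: sp3.

C1 sp3, C2 sp2, C3 sp2, C4 sp3, C5 sp3, C6 sp, C7 sp, C8 sp3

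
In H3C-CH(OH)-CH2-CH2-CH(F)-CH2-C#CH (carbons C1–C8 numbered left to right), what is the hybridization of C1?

sp3

C1 (4 σ bonds) has steric number 4: sp3.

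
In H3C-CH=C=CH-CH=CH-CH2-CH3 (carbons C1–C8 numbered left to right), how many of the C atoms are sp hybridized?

1

C1: sp3
C2: sp2
C3: sp ✓
C4: sp2
C5: sp2
C6: sp2
C7: sp3
C8: sp3
C3 → 1 sp carbon.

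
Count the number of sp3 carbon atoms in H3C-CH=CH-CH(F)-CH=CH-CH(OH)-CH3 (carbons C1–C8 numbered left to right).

4

C1: sp3 ✓
C2: sp2
C3: sp2
C4: sp3 ✓
C5: sp2
C6: sp2
C7: sp3 ✓
C8: sp3 ✓
C1, C4, C7, C8 → 4 sp3 carbons.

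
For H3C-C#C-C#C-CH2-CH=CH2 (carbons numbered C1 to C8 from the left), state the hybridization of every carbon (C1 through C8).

C1 sp3, C2 sp, C3 sp, C4 sp, C5 sp, C6 sp3, C7 sp2, C8 sp2

C1 has 4 σ bonds: steric number 4 → sp3.
C2 — 2 σ bonds, plus two π bonds. Steric number 2, so sp.
C3 has 2 σ bonds, plus two π bonds: steric number 2 → sp.
C4 is sp: 2 σ bonds, plus two π bonds, 2 electron-density regions.
C5: 2 σ bonds, plus two π bonds; 2 regions of electron density → sp.
C6: 4 σ bonds; 4 regions of electron density → sp3.
C7 carries 3 σ bonds, plus one π bond, giving a steric number of 3, so it is sp2.
C8 has 3 σ bonds, plus one π bond: steric number 3 → sp2.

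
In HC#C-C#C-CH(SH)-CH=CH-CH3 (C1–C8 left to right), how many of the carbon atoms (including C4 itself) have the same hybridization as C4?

4

C4 is sp (two π bonds).
C1: sp ✓
C2: sp ✓
C3: sp ✓
C4: sp ✓
C5: sp3
C6: sp2
C7: sp2
C8: sp3
4 carbons are sp.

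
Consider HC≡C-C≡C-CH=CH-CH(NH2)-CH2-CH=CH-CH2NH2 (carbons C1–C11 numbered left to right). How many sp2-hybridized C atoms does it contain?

4

C1: sp
C2: sp
C3: sp
C4: sp
C5: sp2 ✓
C6: sp2 ✓
C7: sp3
C8: sp3
C9: sp2 ✓
C10: sp2 ✓
C11: sp3
C5, C6, C9, C10 → 4 sp2 carbons.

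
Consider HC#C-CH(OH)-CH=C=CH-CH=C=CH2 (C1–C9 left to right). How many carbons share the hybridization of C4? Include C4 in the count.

4

C4 is sp2 (one π bond).
C1: sp
C2: sp
C3: sp3
C4: sp2 ✓
C5: sp
C6: sp2 ✓
C7: sp2 ✓
C8: sp
C9: sp2 ✓
4 carbons are sp2.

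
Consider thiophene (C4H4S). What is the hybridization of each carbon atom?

sp^2

Each carbon atom has 3 σ bonds, plus one π bond: steric number 3 → sp2.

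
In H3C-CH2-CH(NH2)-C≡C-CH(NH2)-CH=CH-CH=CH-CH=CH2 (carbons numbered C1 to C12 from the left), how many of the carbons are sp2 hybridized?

C1: sp3
C2: sp3
C3: sp3
C4: sp
C5: sp
C6: sp3
C7: sp2 ✓
C8: sp2 ✓
C9: sp2 ✓
C10: sp2 ✓
C11: sp2 ✓
C12: sp2 ✓
C7, C8, C9, C10, C11, C12 → 6 sp2 carbons.

6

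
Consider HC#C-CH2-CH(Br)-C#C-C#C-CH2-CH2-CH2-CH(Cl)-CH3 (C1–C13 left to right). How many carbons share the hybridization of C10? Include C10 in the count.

C10 is sp3 (only σ bonds).
C1: sp
C2: sp
C3: sp3 ✓
C4: sp3 ✓
C5: sp
C6: sp
C7: sp
C8: sp
C9: sp3 ✓
C10: sp3 ✓
C11: sp3 ✓
C12: sp3 ✓
C13: sp3 ✓
7 carbons are sp3.

7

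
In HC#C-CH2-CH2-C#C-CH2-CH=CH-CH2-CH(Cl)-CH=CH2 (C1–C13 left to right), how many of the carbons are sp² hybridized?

C1: sp
C2: sp
C3: sp3
C4: sp3
C5: sp
C6: sp
C7: sp3
C8: sp2 ✓
C9: sp2 ✓
C10: sp3
C11: sp3
C12: sp2 ✓
C13: sp2 ✓
C8, C9, C12, C13 → 4 sp2 carbons.

4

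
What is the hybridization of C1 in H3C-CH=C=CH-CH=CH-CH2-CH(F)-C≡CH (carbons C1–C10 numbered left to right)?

C1 carries 4 σ bonds, giving a steric number of 4, so it is sp3.

sp3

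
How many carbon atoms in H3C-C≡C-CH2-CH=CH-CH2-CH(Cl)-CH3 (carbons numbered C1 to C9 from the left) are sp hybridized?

C1: sp3
C2: sp ✓
C3: sp ✓
C4: sp3
C5: sp2
C6: sp2
C7: sp3
C8: sp3
C9: sp3
C2, C3 → 2 sp carbons.

2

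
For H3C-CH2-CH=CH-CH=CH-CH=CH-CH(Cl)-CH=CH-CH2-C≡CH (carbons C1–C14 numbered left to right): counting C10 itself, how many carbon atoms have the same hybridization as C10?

C10 is sp2 (one π bond).
C1: sp3
C2: sp3
C3: sp2 ✓
C4: sp2 ✓
C5: sp2 ✓
C6: sp2 ✓
C7: sp2 ✓
C8: sp2 ✓
C9: sp3
C10: sp2 ✓
C11: sp2 ✓
C12: sp3
C13: sp
C14: sp
8 carbons are sp2.

8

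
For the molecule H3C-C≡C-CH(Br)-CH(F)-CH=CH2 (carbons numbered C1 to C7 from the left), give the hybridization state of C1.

C1: 4 σ bonds; 4 regions of electron density → sp3.

sp3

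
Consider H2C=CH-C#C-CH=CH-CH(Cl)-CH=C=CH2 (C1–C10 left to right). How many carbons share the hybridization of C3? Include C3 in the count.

3

C3 is sp (two π bonds).
C1: sp2
C2: sp2
C3: sp ✓
C4: sp ✓
C5: sp2
C6: sp2
C7: sp3
C8: sp2
C9: sp ✓
C10: sp2
3 carbons are sp.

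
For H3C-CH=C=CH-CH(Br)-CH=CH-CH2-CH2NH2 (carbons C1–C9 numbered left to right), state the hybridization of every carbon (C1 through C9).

C1 sp3, C2 sp2, C3 sp, C4 sp2, C5 sp3, C6 sp2, C7 sp2, C8 sp3, C9 sp3

C1: 4 σ bonds — 4 electron domains, sp3.
C2 has 3 σ bonds, plus one π bond: steric number 3 → sp2.
C3 is sp: 2 σ bonds, plus two π bonds, 2 electron-density regions.
C4 has 3 σ bonds, plus one π bond: steric number 3 → sp2.
C5: 4 σ bonds; 4 regions of electron density → sp3.
C6 carries 3 σ bonds, plus one π bond, giving a steric number of 3, so it is sp2.
C7 is sp2: 3 σ bonds, plus one π bond, 3 electron-density regions.
C8 carries 4 σ bonds, giving a steric number of 4, so it is sp3.
C9 has 4 σ bonds: steric number 4 → sp3.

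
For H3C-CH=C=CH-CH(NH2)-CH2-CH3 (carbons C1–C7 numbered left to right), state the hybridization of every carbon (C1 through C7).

C1 (4 σ bonds) has steric number 4: sp3.
C2 (3 σ bonds, plus one π bond) has steric number 3: sp2.
C3: 2 σ bonds, plus two π bonds; 2 regions of electron density → sp.
C4 carries 3 σ bonds, plus one π bond, giving a steric number of 3, so it is sp2.
C5 (4 σ bonds) has steric number 4: sp3.
C6: 4 σ bonds; 4 regions of electron density → sp3.
C7 — 4 σ bonds. Steric number 4, so sp3.

C1 sp3, C2 sp2, C3 sp, C4 sp2, C5 sp3, C6 sp3, C7 sp3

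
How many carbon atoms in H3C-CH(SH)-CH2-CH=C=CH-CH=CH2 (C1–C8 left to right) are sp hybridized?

C1: sp3
C2: sp3
C3: sp3
C4: sp2
C5: sp ✓
C6: sp2
C7: sp2
C8: sp2
C5 → 1 sp carbon.

1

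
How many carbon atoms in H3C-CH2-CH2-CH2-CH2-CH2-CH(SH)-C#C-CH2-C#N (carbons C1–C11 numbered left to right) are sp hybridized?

3

C1: sp3
C2: sp3
C3: sp3
C4: sp3
C5: sp3
C6: sp3
C7: sp3
C8: sp ✓
C9: sp ✓
C10: sp3
C11: sp ✓
C8, C9, C11 → 3 sp carbons.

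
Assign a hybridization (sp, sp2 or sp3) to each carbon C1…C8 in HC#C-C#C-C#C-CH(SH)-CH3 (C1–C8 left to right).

C1 (2 σ bonds, plus two π bonds) has steric number 2: sp.
C2 (2 σ bonds, plus two π bonds) has steric number 2: sp.
C3 (2 σ bonds, plus two π bonds) has steric number 2: sp.
C4: 2 σ bonds, plus two π bonds; 2 regions of electron density → sp.
C5 is sp: 2 σ bonds, plus two π bonds, 2 electron-density regions.
C6 has 2 σ bonds, plus two π bonds: steric number 2 → sp.
C7 carries 4 σ bonds, giving a steric number of 4, so it is sp3.
C8 (4 σ bonds) has steric number 4: sp3.

C1 sp, C2 sp, C3 sp, C4 sp, C5 sp, C6 sp, C7 sp3, C8 sp3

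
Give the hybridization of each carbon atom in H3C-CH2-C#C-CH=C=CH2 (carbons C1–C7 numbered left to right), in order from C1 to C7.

C1 has 4 σ bonds: steric number 4 → sp3.
C2 has 4 σ bonds: steric number 4 → sp3.
C3: 2 σ bonds, plus two π bonds; 2 regions of electron density → sp.
C4: 2 σ bonds, plus two π bonds; 2 regions of electron density → sp.
C5: 3 σ bonds, plus one π bond — 3 electron domains, sp2.
C6 is sp: 2 σ bonds, plus two π bonds, 2 electron-density regions.
C7 carries 3 σ bonds, plus one π bond, giving a steric number of 3, so it is sp2.

C1 sp3, C2 sp3, C3 sp, C4 sp, C5 sp2, C6 sp, C7 sp2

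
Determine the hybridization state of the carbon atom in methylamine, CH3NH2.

sp^3

The carbon atom — 4 σ bonds. Steric number 4, so sp3.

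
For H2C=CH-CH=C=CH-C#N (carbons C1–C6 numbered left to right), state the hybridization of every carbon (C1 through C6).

C1 sp2, C2 sp2, C3 sp2, C4 sp, C5 sp2, C6 sp

C1 (3 σ bonds, plus one π bond) has steric number 3: sp2.
C2 (3 σ bonds, plus one π bond) has steric number 3: sp2.
C3 — 3 σ bonds, plus one π bond. Steric number 3, so sp2.
C4: 2 σ bonds, plus two π bonds — 2 electron domains, sp.
C5 has 3 σ bonds, plus one π bond: steric number 3 → sp2.
C6: 2 σ bonds, plus two π bonds; 2 regions of electron density → sp.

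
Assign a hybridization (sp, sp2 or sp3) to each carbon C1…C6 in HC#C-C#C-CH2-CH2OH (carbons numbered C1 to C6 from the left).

C1 sp, C2 sp, C3 sp, C4 sp, C5 sp3, C6 sp3

C1 — 2 σ bonds, plus two π bonds. Steric number 2, so sp.
C2: 2 σ bonds, plus two π bonds; 2 regions of electron density → sp.
C3 has 2 σ bonds, plus two π bonds: steric number 2 → sp.
C4 has 2 σ bonds, plus two π bonds: steric number 2 → sp.
C5 has 4 σ bonds: steric number 4 → sp3.
C6 (4 σ bonds) has steric number 4: sp3.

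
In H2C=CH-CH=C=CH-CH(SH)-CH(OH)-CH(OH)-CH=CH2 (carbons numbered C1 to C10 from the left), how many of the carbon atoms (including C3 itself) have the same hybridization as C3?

C3 is sp2 (one π bond).
C1: sp2 ✓
C2: sp2 ✓
C3: sp2 ✓
C4: sp
C5: sp2 ✓
C6: sp3
C7: sp3
C8: sp3
C9: sp2 ✓
C10: sp2 ✓
6 carbons are sp2.

6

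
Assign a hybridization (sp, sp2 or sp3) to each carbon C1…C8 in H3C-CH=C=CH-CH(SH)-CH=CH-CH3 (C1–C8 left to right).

C1 — 4 σ bonds. Steric number 4, so sp3.
C2 carries 3 σ bonds, plus one π bond, giving a steric number of 3, so it is sp2.
C3: 2 σ bonds, plus two π bonds — 2 electron domains, sp.
C4 — 3 σ bonds, plus one π bond. Steric number 3, so sp2.
C5 is sp3: 4 σ bonds, 4 electron-density regions.
C6 — 3 σ bonds, plus one π bond. Steric number 3, so sp2.
C7: 3 σ bonds, plus one π bond — 3 electron domains, sp2.
C8: 4 σ bonds; 4 regions of electron density → sp3.

C1 sp3, C2 sp2, C3 sp, C4 sp2, C5 sp3, C6 sp2, C7 sp2, C8 sp3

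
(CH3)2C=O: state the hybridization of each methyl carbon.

sp³

Each methyl carbon (4 σ bonds) has steric number 4: sp3.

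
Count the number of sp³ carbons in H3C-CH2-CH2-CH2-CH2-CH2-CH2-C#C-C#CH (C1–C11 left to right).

C1: sp3 ✓
C2: sp3 ✓
C3: sp3 ✓
C4: sp3 ✓
C5: sp3 ✓
C6: sp3 ✓
C7: sp3 ✓
C8: sp
C9: sp
C10: sp
C11: sp
C1, C2, C3, C4, C5, C6, C7 → 7 sp3 carbons.

7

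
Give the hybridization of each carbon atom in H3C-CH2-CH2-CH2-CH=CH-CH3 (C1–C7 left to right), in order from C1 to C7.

C1 sp3, C2 sp3, C3 sp3, C4 sp3, C5 sp2, C6 sp2, C7 sp3

C1 is sp3: 4 σ bonds, 4 electron-density regions.
C2 has 4 σ bonds: steric number 4 → sp3.
C3: 4 σ bonds — 4 electron domains, sp3.
C4: 4 σ bonds — 4 electron domains, sp3.
C5 has 3 σ bonds, plus one π bond: steric number 3 → sp2.
C6 carries 3 σ bonds, plus one π bond, giving a steric number of 3, so it is sp2.
C7 carries 4 σ bonds, giving a steric number of 4, so it is sp3.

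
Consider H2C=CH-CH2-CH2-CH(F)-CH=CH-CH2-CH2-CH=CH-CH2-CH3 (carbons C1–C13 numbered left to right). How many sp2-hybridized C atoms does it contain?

6

C1: sp2 ✓
C2: sp2 ✓
C3: sp3
C4: sp3
C5: sp3
C6: sp2 ✓
C7: sp2 ✓
C8: sp3
C9: sp3
C10: sp2 ✓
C11: sp2 ✓
C12: sp3
C13: sp3
C1, C2, C6, C7, C10, C11 → 6 sp2 carbons.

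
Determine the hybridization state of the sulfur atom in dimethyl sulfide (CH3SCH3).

sp^3

The sulfur atom: 2 σ bonds and 2 lone pairs — 4 electron domains, sp3.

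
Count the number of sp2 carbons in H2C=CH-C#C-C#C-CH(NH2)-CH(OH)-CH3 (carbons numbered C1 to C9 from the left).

C1: sp2 ✓
C2: sp2 ✓
C3: sp
C4: sp
C5: sp
C6: sp
C7: sp3
C8: sp3
C9: sp3
C1, C2 → 2 sp2 carbons.

2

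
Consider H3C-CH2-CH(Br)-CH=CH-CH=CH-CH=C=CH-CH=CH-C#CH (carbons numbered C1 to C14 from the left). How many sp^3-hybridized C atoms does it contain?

3

C1: sp3 ✓
C2: sp3 ✓
C3: sp3 ✓
C4: sp2
C5: sp2
C6: sp2
C7: sp2
C8: sp2
C9: sp
C10: sp2
C11: sp2
C12: sp2
C13: sp
C14: sp
C1, C2, C3 → 3 sp3 carbons.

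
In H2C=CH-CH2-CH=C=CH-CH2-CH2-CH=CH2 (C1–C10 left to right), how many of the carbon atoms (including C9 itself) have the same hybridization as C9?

6

C9 is sp2 (one π bond).
C1: sp2 ✓
C2: sp2 ✓
C3: sp3
C4: sp2 ✓
C5: sp
C6: sp2 ✓
C7: sp3
C8: sp3
C9: sp2 ✓
C10: sp2 ✓
6 carbons are sp2.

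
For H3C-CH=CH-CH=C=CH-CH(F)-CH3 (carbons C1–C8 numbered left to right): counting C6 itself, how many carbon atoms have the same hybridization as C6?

C6 is sp2 (one π bond).
C1: sp3
C2: sp2 ✓
C3: sp2 ✓
C4: sp2 ✓
C5: sp
C6: sp2 ✓
C7: sp3
C8: sp3
4 carbons are sp2.

4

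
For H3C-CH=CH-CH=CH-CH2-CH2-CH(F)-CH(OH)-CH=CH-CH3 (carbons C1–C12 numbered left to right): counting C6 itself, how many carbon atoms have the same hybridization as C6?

6

C6 is sp3 (only σ bonds).
C1: sp3 ✓
C2: sp2
C3: sp2
C4: sp2
C5: sp2
C6: sp3 ✓
C7: sp3 ✓
C8: sp3 ✓
C9: sp3 ✓
C10: sp2
C11: sp2
C12: sp3 ✓
6 carbons are sp3.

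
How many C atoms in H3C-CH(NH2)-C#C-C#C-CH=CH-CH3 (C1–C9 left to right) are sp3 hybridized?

C1: sp3 ✓
C2: sp3 ✓
C3: sp
C4: sp
C5: sp
C6: sp
C7: sp2
C8: sp2
C9: sp3 ✓
C1, C2, C9 → 3 sp3 carbons.

3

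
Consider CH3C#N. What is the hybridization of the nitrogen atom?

N has one σ bond and one lone pair: steric number 2 → sp.

sp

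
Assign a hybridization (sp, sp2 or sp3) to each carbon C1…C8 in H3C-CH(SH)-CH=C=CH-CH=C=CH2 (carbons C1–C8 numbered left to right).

C1 — 4 σ bonds. Steric number 4, so sp3.
C2 (4 σ bonds) has steric number 4: sp3.
C3: 3 σ bonds, plus one π bond — 3 electron domains, sp2.
C4 has 2 σ bonds, plus two π bonds: steric number 2 → sp.
C5: 3 σ bonds, plus one π bond — 3 electron domains, sp2.
C6 has 3 σ bonds, plus one π bond: steric number 3 → sp2.
C7: 2 σ bonds, plus two π bonds — 2 electron domains, sp.
C8 is sp2: 3 σ bonds, plus one π bond, 3 electron-density regions.

C1 sp3, C2 sp3, C3 sp2, C4 sp, C5 sp2, C6 sp2, C7 sp, C8 sp2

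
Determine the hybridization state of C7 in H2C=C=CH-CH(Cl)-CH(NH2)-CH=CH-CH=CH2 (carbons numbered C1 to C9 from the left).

C7 is sp2: 3 σ bonds, plus one π bond, 3 electron-density regions.

sp²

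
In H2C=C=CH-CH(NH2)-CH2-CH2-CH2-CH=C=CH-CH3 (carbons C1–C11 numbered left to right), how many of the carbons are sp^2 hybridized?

C1: sp2 ✓
C2: sp
C3: sp2 ✓
C4: sp3
C5: sp3
C6: sp3
C7: sp3
C8: sp2 ✓
C9: sp
C10: sp2 ✓
C11: sp3
C1, C3, C8, C10 → 4 sp2 carbons.

4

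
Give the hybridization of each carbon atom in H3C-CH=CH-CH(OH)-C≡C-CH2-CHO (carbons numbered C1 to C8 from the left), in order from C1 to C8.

C1 — 4 σ bonds. Steric number 4, so sp3.
C2 is sp2: 3 σ bonds, plus one π bond, 3 electron-density regions.
C3 has 3 σ bonds, plus one π bond: steric number 3 → sp2.
C4 — 4 σ bonds. Steric number 4, so sp3.
C5 is sp: 2 σ bonds, plus two π bonds, 2 electron-density regions.
C6 is sp: 2 σ bonds, plus two π bonds, 2 electron-density regions.
C7 (4 σ bonds) has steric number 4: sp3.
C8 has 3 σ bonds, plus one π bond: steric number 3 → sp2.

C1 sp3, C2 sp2, C3 sp2, C4 sp3, C5 sp, C6 sp, C7 sp3, C8 sp2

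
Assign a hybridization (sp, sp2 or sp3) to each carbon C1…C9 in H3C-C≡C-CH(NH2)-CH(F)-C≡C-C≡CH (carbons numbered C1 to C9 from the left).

C1 sp3, C2 sp, C3 sp, C4 sp3, C5 sp3, C6 sp, C7 sp, C8 sp, C9 sp

C1: 4 σ bonds; 4 regions of electron density → sp3.
C2: 2 σ bonds, plus two π bonds; 2 regions of electron density → sp.
C3 carries 2 σ bonds, plus two π bonds, giving a steric number of 2, so it is sp.
C4 has 4 σ bonds: steric number 4 → sp3.
C5 is sp3: 4 σ bonds, 4 electron-density regions.
C6 is sp: 2 σ bonds, plus two π bonds, 2 electron-density regions.
C7: 2 σ bonds, plus two π bonds — 2 electron domains, sp.
C8 carries 2 σ bonds, plus two π bonds, giving a steric number of 2, so it is sp.
C9 (2 σ bonds, plus two π bonds) has steric number 2: sp.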